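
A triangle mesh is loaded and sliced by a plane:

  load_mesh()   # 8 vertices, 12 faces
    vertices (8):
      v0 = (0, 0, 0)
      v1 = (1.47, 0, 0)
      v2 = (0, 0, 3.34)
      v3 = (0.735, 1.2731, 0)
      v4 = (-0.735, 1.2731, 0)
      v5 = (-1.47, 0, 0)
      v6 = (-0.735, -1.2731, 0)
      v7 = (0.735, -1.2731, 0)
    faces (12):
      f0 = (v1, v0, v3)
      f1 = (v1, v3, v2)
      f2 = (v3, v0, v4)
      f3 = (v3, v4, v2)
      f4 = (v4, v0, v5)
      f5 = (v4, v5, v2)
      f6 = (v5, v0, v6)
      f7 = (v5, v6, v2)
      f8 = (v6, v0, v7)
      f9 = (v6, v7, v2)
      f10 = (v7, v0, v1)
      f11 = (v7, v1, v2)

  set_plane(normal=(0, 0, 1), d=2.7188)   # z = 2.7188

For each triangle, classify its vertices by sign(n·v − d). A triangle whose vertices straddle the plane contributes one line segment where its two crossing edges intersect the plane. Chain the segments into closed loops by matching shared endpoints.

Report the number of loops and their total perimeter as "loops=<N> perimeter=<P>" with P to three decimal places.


Straddling triangles (6 of 12):
  (v1,v3,v2) [--+] → (0.136701, 0.236781, 2.7188)–(0.273402, 0, 2.7188)  len=0.2734
  (v3,v4,v2) [--+] → (-0.136701, 0.236781, 2.7188)–(0.136701, 0.236781, 2.7188)  len=0.2734
  (v4,v5,v2) [--+] → (-0.273402, 0, 2.7188)–(-0.136701, 0.236781, 2.7188)  len=0.2734
  (v5,v6,v2) [--+] → (-0.136701, -0.236781, 2.7188)–(-0.273402, 0, 2.7188)  len=0.2734
  (v6,v7,v2) [--+] → (0.136701, -0.236781, 2.7188)–(-0.136701, -0.236781, 2.7188)  len=0.2734
  (v7,v1,v2) [--+] → (0.273402, 0, 2.7188)–(0.136701, -0.236781, 2.7188)  len=0.2734

Chained into 1 loop(s):
  loop 1: 6 segments, perimeter = 1.6404
Total perimeter = 1.640

loops=1 perimeter=1.640


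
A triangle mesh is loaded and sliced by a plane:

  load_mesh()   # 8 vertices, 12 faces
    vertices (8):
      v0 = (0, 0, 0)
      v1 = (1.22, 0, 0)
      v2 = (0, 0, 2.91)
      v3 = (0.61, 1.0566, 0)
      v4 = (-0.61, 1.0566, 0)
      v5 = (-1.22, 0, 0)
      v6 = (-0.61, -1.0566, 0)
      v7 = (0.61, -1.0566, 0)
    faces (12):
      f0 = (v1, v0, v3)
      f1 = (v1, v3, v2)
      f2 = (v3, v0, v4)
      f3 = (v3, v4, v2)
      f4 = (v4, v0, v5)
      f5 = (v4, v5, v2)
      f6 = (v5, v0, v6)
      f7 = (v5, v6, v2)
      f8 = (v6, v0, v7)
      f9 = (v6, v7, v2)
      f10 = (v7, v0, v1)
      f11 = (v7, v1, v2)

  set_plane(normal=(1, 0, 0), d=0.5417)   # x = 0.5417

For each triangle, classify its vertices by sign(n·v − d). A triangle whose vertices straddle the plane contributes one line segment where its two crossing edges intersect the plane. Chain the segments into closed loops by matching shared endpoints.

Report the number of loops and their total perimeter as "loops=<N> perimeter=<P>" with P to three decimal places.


loops=1 perimeter=6.000

Straddling triangles (8 of 12):
  (v1,v0,v3) [+-+] → (0.5417, 0, 0)–(0.5417, 0.938295, 0)  len=0.9383
  (v1,v3,v2) [++-] → (0.5417, 0.938295, 0.325825)–(0.5417, 0, 1.61791)  len=1.5968
  (v3,v0,v4) [+--] → (0.5417, 0.938295, 0)–(0.5417, 1.0566, 0)  len=0.1183
  (v3,v4,v2) [+--] → (0.5417, 1.0566, 0)–(0.5417, 0.938295, 0.325825)  len=0.3466
  (v6,v0,v7) [--+] → (0.5417, -0.938295, 0)–(0.5417, -1.0566, 0)  len=0.1183
  (v6,v7,v2) [-+-] → (0.5417, -1.0566, 0)–(0.5417, -0.938295, 0.325825)  len=0.3466
  (v7,v0,v1) [+-+] → (0.5417, -0.938295, 0)–(0.5417, 0, 0)  len=0.9383
  (v7,v1,v2) [++-] → (0.5417, 0, 1.61791)–(0.5417, -0.938295, 0.325825)  len=1.5968

Chained into 1 loop(s):
  loop 1: 8 segments, perimeter = 6.0001
Total perimeter = 6.000


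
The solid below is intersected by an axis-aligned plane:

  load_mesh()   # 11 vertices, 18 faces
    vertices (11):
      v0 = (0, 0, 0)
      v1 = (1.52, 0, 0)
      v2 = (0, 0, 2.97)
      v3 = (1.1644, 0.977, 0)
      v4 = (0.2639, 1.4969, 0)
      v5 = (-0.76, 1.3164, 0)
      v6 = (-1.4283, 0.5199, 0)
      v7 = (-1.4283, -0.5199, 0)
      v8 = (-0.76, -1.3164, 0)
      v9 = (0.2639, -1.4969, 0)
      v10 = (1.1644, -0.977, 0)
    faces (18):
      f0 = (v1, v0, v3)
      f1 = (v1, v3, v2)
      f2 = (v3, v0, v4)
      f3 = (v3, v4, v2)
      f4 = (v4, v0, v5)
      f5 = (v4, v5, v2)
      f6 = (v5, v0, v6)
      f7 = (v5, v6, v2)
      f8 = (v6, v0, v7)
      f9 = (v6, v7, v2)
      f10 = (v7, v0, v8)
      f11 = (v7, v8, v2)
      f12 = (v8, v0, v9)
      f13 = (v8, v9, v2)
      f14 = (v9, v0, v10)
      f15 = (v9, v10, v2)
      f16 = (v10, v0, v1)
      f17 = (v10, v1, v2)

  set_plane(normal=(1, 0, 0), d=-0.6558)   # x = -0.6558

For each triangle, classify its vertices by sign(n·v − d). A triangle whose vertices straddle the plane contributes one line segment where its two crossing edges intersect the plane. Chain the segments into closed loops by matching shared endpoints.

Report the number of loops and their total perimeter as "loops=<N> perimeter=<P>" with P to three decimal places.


Straddling triangles (10 of 18):
  (v4,v0,v5) [++-] → (-0.6558, 1.13591, 0)–(-0.6558, 1.33477, 0)  len=0.1989
  (v4,v5,v2) [+-+] → (-0.6558, 1.33477, 0)–(-0.6558, 1.13591, 0.407203)  len=0.4532
  (v5,v0,v6) [-+-] → (-0.6558, 1.13591, 0)–(-0.6558, 0.238711, 0)  len=0.8972
  (v5,v6,v2) [--+] → (-0.6558, 0.238711, 1.60633)–(-0.6558, 1.13591, 0.407203)  len=1.4976
  (v6,v0,v7) [-+-] → (-0.6558, 0.238711, 0)–(-0.6558, -0.238711, 0)  len=0.4774
  (v6,v7,v2) [--+] → (-0.6558, -0.238711, 1.60633)–(-0.6558, 0.238711, 1.60633)  len=0.4774
  (v7,v0,v8) [-+-] → (-0.6558, -0.238711, 0)–(-0.6558, -1.13591, 0)  len=0.8972
  (v7,v8,v2) [--+] → (-0.6558, -1.13591, 0.407203)–(-0.6558, -0.238711, 1.60633)  len=1.4976
  (v8,v0,v9) [-++] → (-0.6558, -1.13591, 0)–(-0.6558, -1.33477, 0)  len=0.1989
  (v8,v9,v2) [-++] → (-0.6558, -1.33477, 0)–(-0.6558, -1.13591, 0.407203)  len=0.4532

Chained into 1 loop(s):
  loop 1: 10 segments, perimeter = 7.0485
Total perimeter = 7.049

loops=1 perimeter=7.049


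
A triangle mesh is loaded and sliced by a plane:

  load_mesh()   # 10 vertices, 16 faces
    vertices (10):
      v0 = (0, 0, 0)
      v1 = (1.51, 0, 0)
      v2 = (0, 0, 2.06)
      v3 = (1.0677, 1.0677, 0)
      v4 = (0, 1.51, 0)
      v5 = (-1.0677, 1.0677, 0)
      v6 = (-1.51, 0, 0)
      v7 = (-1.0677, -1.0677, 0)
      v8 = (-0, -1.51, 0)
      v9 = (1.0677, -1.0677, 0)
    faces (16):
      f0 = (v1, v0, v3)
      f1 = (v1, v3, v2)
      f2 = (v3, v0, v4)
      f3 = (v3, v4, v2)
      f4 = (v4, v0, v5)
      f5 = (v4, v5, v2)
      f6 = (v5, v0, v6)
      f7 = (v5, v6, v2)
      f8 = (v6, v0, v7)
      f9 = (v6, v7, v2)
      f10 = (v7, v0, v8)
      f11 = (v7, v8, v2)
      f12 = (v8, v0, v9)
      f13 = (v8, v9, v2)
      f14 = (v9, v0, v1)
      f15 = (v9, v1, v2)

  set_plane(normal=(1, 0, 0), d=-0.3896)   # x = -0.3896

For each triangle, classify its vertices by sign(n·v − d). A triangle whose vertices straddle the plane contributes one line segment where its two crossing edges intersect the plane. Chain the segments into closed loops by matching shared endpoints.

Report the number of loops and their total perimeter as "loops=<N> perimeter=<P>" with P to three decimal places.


loops=1 perimeter=6.837

Straddling triangles (8 of 16):
  (v4,v0,v5) [++-] → (-0.3896, 0.3896, 0)–(-0.3896, 1.34861, 0)  len=0.9590
  (v4,v5,v2) [+-+] → (-0.3896, 1.34861, 0)–(-0.3896, 0.3896, 1.30831)  len=1.6222
  (v5,v0,v6) [-+-] → (-0.3896, 0.3896, 0)–(-0.3896, 0, 0)  len=0.3896
  (v5,v6,v2) [--+] → (-0.3896, 0, 1.52849)–(-0.3896, 0.3896, 1.30831)  len=0.4475
  (v6,v0,v7) [-+-] → (-0.3896, 0, 0)–(-0.3896, -0.3896, 0)  len=0.3896
  (v6,v7,v2) [--+] → (-0.3896, -0.3896, 1.30831)–(-0.3896, 0, 1.52849)  len=0.4475
  (v7,v0,v8) [-++] → (-0.3896, -0.3896, 0)–(-0.3896, -1.34861, 0)  len=0.9590
  (v7,v8,v2) [-++] → (-0.3896, -1.34861, 0)–(-0.3896, -0.3896, 1.30831)  len=1.6222

Chained into 1 loop(s):
  loop 1: 8 segments, perimeter = 6.8365
Total perimeter = 6.837


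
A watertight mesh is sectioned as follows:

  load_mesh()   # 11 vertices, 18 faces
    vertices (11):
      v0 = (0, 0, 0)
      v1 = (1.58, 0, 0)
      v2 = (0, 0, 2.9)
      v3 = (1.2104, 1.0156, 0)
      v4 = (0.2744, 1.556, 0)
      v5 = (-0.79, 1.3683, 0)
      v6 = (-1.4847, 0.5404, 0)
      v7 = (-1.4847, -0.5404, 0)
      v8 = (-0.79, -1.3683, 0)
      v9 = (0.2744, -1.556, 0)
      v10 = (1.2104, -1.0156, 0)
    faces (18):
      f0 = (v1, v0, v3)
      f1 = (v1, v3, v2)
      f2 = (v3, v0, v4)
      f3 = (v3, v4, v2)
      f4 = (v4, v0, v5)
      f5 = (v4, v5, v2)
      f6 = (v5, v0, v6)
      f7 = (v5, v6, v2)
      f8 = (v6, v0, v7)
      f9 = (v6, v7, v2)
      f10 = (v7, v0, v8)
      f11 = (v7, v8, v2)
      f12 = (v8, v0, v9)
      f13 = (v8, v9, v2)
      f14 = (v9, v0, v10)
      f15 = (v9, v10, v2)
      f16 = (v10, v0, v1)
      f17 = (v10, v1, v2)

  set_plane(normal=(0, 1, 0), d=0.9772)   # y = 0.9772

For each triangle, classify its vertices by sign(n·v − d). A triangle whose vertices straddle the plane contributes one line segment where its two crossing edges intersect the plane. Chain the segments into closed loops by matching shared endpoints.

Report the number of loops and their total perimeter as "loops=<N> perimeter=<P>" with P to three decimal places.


loops=1 perimeter=5.629

Straddling triangles (8 of 18):
  (v1,v0,v3) [--+] → (1.16463, 0.9772, 0)–(1.22437, 0.9772, 0)  len=0.0597
  (v1,v3,v2) [-+-] → (1.22437, 0.9772, 0)–(1.16463, 0.9772, 0.109649)  len=0.1249
  (v3,v0,v4) [+-+] → (1.16463, 0.9772, 0)–(0.172329, 0.9772, 0)  len=0.9923
  (v3,v4,v2) [++-] → (0.172329, 0.9772, 1.07874)–(1.16463, 0.9772, 0.109649)  len=1.3870
  (v4,v0,v5) [+-+] → (0.172329, 0.9772, 0)–(-0.564195, 0.9772, 0)  len=0.7365
  (v4,v5,v2) [++-] → (-0.564195, 0.9772, 0.828904)–(0.172329, 0.9772, 1.07874)  len=0.7777
  (v5,v0,v6) [+--] → (-0.564195, 0.9772, 0)–(-1.11818, 0.9772, 0)  len=0.5540
  (v5,v6,v2) [+--] → (-1.11818, 0.9772, 0)–(-0.564195, 0.9772, 0.828904)  len=0.9970

Chained into 1 loop(s):
  loop 1: 8 segments, perimeter = 5.6292
Total perimeter = 5.629


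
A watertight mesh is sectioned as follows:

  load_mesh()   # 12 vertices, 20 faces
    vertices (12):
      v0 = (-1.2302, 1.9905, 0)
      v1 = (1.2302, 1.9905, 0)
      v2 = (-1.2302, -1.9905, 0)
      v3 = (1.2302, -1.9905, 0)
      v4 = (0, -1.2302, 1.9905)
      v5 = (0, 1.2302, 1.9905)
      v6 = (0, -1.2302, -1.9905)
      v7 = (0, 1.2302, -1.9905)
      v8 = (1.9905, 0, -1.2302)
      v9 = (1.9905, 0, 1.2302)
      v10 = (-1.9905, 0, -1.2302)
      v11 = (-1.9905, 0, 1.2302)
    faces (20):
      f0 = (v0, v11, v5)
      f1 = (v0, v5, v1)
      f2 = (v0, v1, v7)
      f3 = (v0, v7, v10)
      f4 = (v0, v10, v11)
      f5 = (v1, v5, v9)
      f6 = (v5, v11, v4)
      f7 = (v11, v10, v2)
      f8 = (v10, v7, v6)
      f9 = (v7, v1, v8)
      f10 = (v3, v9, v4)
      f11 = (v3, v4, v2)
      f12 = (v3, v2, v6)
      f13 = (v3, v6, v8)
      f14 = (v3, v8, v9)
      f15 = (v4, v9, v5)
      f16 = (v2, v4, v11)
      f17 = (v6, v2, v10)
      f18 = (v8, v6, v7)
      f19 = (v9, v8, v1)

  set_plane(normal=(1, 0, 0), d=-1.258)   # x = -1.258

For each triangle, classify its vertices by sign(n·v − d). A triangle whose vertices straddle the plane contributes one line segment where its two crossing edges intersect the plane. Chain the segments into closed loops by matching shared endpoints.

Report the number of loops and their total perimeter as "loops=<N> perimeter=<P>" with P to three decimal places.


Straddling triangles (8 of 20):
  (v0,v11,v5) [+-+] → (-1.258, 1.91772, 0.0449817)–(-1.258, 0.452711, 1.50999)  len=2.0718
  (v0,v7,v10) [++-] → (-1.258, 0.452711, -1.50999)–(-1.258, 1.91772, -0.0449817)  len=2.0718
  (v0,v10,v11) [+--] → (-1.258, 1.91772, -0.0449817)–(-1.258, 1.91772, 0.0449817)  len=0.0900
  (v5,v11,v4) [+-+] → (-1.258, 0.452711, 1.50999)–(-1.258, -0.452711, 1.50999)  len=0.9054
  (v11,v10,v2) [--+] → (-1.258, -1.91772, -0.0449817)–(-1.258, -1.91772, 0.0449817)  len=0.0900
  (v10,v7,v6) [-++] → (-1.258, 0.452711, -1.50999)–(-1.258, -0.452711, -1.50999)  len=0.9054
  (v2,v4,v11) [++-] → (-1.258, -0.452711, 1.50999)–(-1.258, -1.91772, 0.0449817)  len=2.0718
  (v6,v2,v10) [++-] → (-1.258, -1.91772, -0.0449817)–(-1.258, -0.452711, -1.50999)  len=2.0718

Chained into 1 loop(s):
  loop 1: 8 segments, perimeter = 10.2781
Total perimeter = 10.278

loops=1 perimeter=10.278


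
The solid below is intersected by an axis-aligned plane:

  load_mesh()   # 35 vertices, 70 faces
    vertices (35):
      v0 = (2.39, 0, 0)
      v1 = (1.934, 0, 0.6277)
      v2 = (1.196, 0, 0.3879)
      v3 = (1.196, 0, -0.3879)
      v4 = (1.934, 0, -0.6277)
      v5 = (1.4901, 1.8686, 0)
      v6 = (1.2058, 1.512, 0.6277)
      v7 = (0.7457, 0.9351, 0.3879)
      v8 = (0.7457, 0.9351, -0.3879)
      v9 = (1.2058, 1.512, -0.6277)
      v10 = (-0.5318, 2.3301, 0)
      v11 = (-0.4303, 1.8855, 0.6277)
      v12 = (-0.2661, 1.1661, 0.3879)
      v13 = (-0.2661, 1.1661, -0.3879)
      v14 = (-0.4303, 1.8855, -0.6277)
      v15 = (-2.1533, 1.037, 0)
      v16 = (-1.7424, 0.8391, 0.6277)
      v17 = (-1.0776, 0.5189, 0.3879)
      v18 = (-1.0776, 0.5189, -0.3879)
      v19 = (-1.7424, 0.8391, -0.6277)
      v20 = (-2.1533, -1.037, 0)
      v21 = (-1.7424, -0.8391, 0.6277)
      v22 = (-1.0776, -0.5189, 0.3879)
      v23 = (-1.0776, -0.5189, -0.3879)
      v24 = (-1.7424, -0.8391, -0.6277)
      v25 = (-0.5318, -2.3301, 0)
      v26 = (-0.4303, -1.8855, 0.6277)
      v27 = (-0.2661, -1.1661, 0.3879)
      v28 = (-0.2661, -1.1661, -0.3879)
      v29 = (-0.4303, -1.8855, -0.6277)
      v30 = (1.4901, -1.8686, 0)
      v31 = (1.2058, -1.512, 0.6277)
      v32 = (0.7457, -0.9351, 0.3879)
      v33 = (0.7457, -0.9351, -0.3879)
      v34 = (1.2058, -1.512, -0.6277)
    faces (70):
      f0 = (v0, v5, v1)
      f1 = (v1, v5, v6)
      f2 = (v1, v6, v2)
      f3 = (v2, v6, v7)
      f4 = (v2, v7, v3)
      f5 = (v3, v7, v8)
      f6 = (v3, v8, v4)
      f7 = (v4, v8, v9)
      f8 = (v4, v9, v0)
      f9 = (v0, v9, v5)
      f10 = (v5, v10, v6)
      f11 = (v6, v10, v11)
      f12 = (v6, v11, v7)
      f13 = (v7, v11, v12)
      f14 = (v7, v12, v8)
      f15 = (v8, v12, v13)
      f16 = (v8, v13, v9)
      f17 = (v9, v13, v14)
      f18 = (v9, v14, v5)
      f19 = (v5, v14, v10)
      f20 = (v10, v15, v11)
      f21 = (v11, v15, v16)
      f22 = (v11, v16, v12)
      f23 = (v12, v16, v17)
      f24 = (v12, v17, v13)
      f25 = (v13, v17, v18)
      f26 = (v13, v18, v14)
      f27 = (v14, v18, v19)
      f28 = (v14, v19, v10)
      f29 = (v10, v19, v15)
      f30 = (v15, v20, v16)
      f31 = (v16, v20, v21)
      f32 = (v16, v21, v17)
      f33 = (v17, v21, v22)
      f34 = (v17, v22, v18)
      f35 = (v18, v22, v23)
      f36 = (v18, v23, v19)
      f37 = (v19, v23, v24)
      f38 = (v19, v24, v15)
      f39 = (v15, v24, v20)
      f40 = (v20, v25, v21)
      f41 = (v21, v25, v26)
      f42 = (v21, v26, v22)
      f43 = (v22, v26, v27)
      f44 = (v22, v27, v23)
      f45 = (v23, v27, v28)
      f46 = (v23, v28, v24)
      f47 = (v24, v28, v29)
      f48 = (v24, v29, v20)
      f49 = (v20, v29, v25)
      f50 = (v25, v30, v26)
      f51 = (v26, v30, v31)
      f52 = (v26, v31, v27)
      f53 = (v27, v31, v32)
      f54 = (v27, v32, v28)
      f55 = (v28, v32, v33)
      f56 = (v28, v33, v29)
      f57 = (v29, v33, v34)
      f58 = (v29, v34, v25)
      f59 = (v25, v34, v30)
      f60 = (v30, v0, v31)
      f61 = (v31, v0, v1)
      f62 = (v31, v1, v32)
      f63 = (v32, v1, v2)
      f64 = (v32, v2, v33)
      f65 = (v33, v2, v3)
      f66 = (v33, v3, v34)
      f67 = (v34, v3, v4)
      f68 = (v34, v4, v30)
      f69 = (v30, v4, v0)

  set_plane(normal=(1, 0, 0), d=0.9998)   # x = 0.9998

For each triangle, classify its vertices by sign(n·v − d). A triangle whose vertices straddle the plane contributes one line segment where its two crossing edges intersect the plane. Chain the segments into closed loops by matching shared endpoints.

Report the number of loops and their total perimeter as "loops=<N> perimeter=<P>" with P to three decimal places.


loops=2 perimeter=9.297

Straddling triangles (24 of 70):
  (v2,v6,v7) [++-] → (0.9998, 1.25371, 0.520335)–(0.9998, 0.407432, 0.3879)  len=0.8566
  (v2,v7,v3) [+-+] → (0.9998, 0.407432, 0.3879)–(0.9998, 0.407432, -0.0498765)  len=0.4378
  (v3,v7,v8) [+--] → (0.9998, 0.407432, -0.0498765)–(0.9998, 0.407432, -0.3879)  len=0.3380
  (v3,v8,v4) [+-+] → (0.9998, 0.407432, -0.3879)–(0.9998, 0.735143, -0.439178)  len=0.3317
  (v4,v8,v9) [+-+] → (0.9998, 0.735143, -0.439178)–(0.9998, 1.25371, -0.520335)  len=0.5249
  (v5,v10,v6) [+-+] → (0.9998, 1.98051, 0)–(0.9998, 1.60899, 0.553283)  len=0.6664
  (v6,v10,v11) [+--] → (0.9998, 1.60899, 0.553283)–(0.9998, 1.55903, 0.6277)  len=0.0896
  (v6,v11,v7) [+--] → (0.9998, 1.55903, 0.6277)–(0.9998, 1.25371, 0.520335)  len=0.3236
  (v8,v13,v9) [--+] → (0.9998, 1.46359, -0.594139)–(0.9998, 1.25371, -0.520335)  len=0.2225
  (v9,v13,v14) [+--] → (0.9998, 1.46359, -0.594139)–(0.9998, 1.55903, -0.6277)  len=0.1012
  (v9,v14,v5) [+-+] → (0.9998, 1.55903, -0.6277)–(0.9998, 1.87291, -0.160259)  len=0.5631
  (v5,v14,v10) [+--] → (0.9998, 1.87291, -0.160259)–(0.9998, 1.98051, 0)  len=0.1930
  (v25,v30,v26) [-+-] → (0.9998, -1.98051, 0)–(0.9998, -1.87291, 0.160259)  len=0.1930
  (v26,v30,v31) [-++] → (0.9998, -1.87291, 0.160259)–(0.9998, -1.55903, 0.6277)  len=0.5631
  (v26,v31,v27) [-+-] → (0.9998, -1.55903, 0.6277)–(0.9998, -1.46359, 0.594139)  len=0.1012
  (v27,v31,v32) [-+-] → (0.9998, -1.46359, 0.594139)–(0.9998, -1.25371, 0.520335)  len=0.2225
  (v29,v33,v34) [--+] → (0.9998, -1.25371, -0.520335)–(0.9998, -1.55903, -0.6277)  len=0.3236
  (v29,v34,v25) [-+-] → (0.9998, -1.55903, -0.6277)–(0.9998, -1.60899, -0.553283)  len=0.0896
  (v25,v34,v30) [-++] → (0.9998, -1.60899, -0.553283)–(0.9998, -1.98051, 0)  len=0.6664
  (v31,v1,v32) [++-] → (0.9998, -0.735143, 0.439178)–(0.9998, -1.25371, 0.520335)  len=0.5249
  (v32,v1,v2) [-++] → (0.9998, -0.735143, 0.439178)–(0.9998, -0.407432, 0.3879)  len=0.3317
  (v32,v2,v33) [-+-] → (0.9998, -0.407432, 0.3879)–(0.9998, -0.407432, 0.0498765)  len=0.3380
  (v33,v2,v3) [-++] → (0.9998, -0.407432, 0.0498765)–(0.9998, -0.407432, -0.3879)  len=0.4378
  (v33,v3,v34) [-++] → (0.9998, -0.407432, -0.3879)–(0.9998, -1.25371, -0.520335)  len=0.8566

Chained into 2 loop(s):
  loop 1: 12 segments, perimeter = 4.6484
  loop 2: 12 segments, perimeter = 4.6484
Total perimeter = 9.297


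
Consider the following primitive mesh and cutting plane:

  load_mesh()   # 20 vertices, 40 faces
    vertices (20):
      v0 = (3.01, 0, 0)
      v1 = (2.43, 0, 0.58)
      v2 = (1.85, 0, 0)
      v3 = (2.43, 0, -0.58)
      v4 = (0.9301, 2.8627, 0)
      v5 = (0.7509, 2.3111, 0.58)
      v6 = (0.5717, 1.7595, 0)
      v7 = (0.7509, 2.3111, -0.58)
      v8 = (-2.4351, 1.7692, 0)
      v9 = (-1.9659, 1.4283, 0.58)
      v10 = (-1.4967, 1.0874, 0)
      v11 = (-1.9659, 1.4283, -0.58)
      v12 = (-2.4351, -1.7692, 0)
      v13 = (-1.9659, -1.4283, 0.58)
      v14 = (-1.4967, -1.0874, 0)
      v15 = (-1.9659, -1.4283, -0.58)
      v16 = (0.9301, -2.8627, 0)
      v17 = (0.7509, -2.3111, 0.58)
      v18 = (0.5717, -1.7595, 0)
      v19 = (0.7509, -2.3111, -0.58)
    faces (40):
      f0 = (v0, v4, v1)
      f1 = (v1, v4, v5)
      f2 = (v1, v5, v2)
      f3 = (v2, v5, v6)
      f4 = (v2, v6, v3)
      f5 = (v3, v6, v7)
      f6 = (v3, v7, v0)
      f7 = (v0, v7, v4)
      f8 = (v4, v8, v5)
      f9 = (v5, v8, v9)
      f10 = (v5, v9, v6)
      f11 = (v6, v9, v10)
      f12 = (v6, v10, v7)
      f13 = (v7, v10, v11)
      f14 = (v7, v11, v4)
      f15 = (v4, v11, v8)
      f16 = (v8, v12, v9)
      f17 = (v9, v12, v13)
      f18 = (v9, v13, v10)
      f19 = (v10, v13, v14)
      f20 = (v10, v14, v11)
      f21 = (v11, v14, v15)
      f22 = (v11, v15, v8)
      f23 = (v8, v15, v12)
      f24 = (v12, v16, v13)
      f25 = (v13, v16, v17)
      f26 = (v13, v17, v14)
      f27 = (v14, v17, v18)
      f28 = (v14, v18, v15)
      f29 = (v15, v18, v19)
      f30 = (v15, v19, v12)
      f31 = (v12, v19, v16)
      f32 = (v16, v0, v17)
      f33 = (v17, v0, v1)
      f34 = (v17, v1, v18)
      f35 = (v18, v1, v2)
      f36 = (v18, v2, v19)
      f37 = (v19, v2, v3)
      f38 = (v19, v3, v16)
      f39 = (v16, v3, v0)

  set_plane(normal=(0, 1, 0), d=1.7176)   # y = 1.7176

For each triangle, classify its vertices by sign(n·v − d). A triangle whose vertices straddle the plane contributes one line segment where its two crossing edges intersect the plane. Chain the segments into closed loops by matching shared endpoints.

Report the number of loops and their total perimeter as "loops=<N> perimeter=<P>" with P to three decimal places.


loops=2 perimeter=9.516

Straddling triangles (18 of 40):
  (v0,v4,v1) [-+-] → (1.76207, 1.7176, 0)–(1.53007, 1.7176, 0.232004)  len=0.3281
  (v1,v4,v5) [-++] → (1.53007, 1.7176, 0.232004)–(1.1821, 1.7176, 0.58)  len=0.4921
  (v1,v5,v2) [-+-] → (1.1821, 1.7176, 0.58)–(1.03315, 1.7176, 0.431054)  len=0.2106
  (v2,v5,v6) [-++] → (1.03315, 1.7176, 0.431054)–(0.602141, 1.7176, 0)  len=0.6096
  (v2,v6,v3) [-+-] → (0.602141, 1.7176, 0)–(0.615953, 1.7176, -0.0138119)  len=0.0195
  (v3,v6,v7) [-++] → (0.615953, 1.7176, -0.0138119)–(1.1821, 1.7176, -0.58)  len=0.8007
  (v3,v7,v0) [-+-] → (1.1821, 1.7176, -0.58)–(1.33105, 1.7176, -0.431054)  len=0.2106
  (v0,v7,v4) [-++] → (1.33105, 1.7176, -0.431054)–(1.76207, 1.7176, 0)  len=0.6096
  (v5,v8,v9) [++-] → (-2.36408, 1.7176, 0.0877911)–(-1.07558, 1.7176, 0.58)  len=1.3793
  (v5,v9,v6) [+-+] → (-1.07558, 1.7176, 0.58)–(0.250669, 1.7176, 0.0733756)  len=1.4197
  (v6,v9,v10) [+--] → (0.250669, 1.7176, 0.0733756)–(0.442752, 1.7176, 0)  len=0.2056
  (v6,v10,v7) [+-+] → (0.442752, 1.7176, 0)–(-0.339196, 1.7176, -0.298697)  len=0.8371
  (v7,v10,v11) [+--] → (-0.339196, 1.7176, -0.298697)–(-1.07558, 1.7176, -0.58)  len=0.7883
  (v7,v11,v4) [+-+] → (-1.07558, 1.7176, -0.58)–(-1.38181, 1.7176, -0.463021)  len=0.3278
  (v4,v11,v8) [+-+] → (-1.38181, 1.7176, -0.463021)–(-2.36408, 1.7176, -0.0877911)  len=1.0515
  (v8,v12,v9) [+--] → (-2.4351, 1.7176, 0)–(-2.36408, 1.7176, 0.0877911)  len=0.1129
  (v11,v15,v8) [--+] → (-2.42753, 1.7176, -0.00935981)–(-2.36408, 1.7176, -0.0877911)  len=0.1009
  (v8,v15,v12) [+--] → (-2.42753, 1.7176, -0.00935981)–(-2.4351, 1.7176, 0)  len=0.0120

Chained into 2 loop(s):
  loop 1: 8 segments, perimeter = 3.2809
  loop 2: 10 segments, perimeter = 6.2351
Total perimeter = 9.516


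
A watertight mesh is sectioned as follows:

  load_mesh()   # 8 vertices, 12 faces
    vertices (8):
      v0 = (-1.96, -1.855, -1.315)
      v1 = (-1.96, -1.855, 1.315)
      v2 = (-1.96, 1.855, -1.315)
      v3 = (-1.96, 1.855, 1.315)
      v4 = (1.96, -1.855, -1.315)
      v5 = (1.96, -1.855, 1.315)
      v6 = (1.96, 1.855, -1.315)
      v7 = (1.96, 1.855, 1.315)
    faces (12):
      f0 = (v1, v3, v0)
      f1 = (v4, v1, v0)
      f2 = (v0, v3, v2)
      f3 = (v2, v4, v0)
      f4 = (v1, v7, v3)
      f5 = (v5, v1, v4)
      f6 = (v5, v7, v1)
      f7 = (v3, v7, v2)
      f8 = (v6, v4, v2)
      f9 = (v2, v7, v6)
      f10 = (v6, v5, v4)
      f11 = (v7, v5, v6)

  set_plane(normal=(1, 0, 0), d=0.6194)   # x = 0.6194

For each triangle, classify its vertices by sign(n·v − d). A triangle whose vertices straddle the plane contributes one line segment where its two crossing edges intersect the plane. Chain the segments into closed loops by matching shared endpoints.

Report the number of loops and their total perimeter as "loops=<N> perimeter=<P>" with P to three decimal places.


loops=1 perimeter=12.680

Straddling triangles (8 of 12):
  (v4,v1,v0) [+--] → (0.6194, -1.855, -0.415567)–(0.6194, -1.855, -1.315)  len=0.8994
  (v2,v4,v0) [-+-] → (0.6194, -0.586218, -1.315)–(0.6194, -1.855, -1.315)  len=1.2688
  (v1,v7,v3) [-+-] → (0.6194, 0.586218, 1.315)–(0.6194, 1.855, 1.315)  len=1.2688
  (v5,v1,v4) [+-+] → (0.6194, -1.855, 1.315)–(0.6194, -1.855, -0.415567)  len=1.7306
  (v5,v7,v1) [++-] → (0.6194, 0.586218, 1.315)–(0.6194, -1.855, 1.315)  len=2.4412
  (v3,v7,v2) [-+-] → (0.6194, 1.855, 1.315)–(0.6194, 1.855, 0.415567)  len=0.8994
  (v6,v4,v2) [++-] → (0.6194, -0.586218, -1.315)–(0.6194, 1.855, -1.315)  len=2.4412
  (v2,v7,v6) [-++] → (0.6194, 1.855, 0.415567)–(0.6194, 1.855, -1.315)  len=1.7306

Chained into 1 loop(s):
  loop 1: 8 segments, perimeter = 12.6800
Total perimeter = 12.680


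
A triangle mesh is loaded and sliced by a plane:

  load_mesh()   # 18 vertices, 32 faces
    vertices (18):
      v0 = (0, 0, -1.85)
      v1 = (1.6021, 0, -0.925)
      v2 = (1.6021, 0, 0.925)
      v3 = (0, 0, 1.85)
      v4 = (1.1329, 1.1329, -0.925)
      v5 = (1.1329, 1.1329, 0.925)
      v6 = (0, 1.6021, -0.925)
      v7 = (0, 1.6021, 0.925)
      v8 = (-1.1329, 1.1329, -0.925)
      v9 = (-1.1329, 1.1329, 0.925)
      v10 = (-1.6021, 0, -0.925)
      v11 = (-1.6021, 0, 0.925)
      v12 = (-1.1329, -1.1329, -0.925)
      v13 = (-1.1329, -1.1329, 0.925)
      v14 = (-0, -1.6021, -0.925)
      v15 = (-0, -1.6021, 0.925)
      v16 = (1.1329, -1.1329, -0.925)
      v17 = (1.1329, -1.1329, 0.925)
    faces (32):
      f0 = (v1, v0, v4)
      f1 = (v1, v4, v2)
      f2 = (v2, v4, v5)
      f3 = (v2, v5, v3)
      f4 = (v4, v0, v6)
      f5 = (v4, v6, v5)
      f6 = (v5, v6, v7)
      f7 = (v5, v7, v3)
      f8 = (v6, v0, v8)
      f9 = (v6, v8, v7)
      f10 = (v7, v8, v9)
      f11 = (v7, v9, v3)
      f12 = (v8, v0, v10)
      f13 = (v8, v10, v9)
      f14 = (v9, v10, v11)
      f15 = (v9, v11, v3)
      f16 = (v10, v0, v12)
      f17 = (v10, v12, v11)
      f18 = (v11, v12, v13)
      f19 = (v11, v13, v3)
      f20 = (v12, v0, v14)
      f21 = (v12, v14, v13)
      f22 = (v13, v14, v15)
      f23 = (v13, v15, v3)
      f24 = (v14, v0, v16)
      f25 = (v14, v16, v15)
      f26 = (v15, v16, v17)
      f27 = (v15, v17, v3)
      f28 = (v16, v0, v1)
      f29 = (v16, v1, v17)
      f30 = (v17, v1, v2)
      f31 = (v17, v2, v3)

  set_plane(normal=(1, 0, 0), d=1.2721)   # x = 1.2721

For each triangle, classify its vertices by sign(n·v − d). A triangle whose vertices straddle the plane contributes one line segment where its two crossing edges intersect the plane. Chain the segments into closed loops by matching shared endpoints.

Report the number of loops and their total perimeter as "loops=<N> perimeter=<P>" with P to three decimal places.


loops=1 perimeter=6.977

Straddling triangles (8 of 32):
  (v1,v0,v4) [+--] → (1.2721, 0, -1.11553)–(1.2721, 0.796797, -0.925)  len=0.8193
  (v1,v4,v2) [+-+] → (1.2721, 0.796797, -0.925)–(1.2721, 0.796797, -0.376151)  len=0.5488
  (v2,v4,v5) [+--] → (1.2721, 0.796797, -0.376151)–(1.2721, 0.796797, 0.925)  len=1.3012
  (v2,v5,v3) [+--] → (1.2721, 0.796797, 0.925)–(1.2721, 0, 1.11553)  len=0.8193
  (v16,v0,v1) [--+] → (1.2721, 0, -1.11553)–(1.2721, -0.796797, -0.925)  len=0.8193
  (v16,v1,v17) [-+-] → (1.2721, -0.796797, -0.925)–(1.2721, -0.796797, 0.376151)  len=1.3012
  (v17,v1,v2) [-++] → (1.2721, -0.796797, 0.376151)–(1.2721, -0.796797, 0.925)  len=0.5488
  (v17,v2,v3) [-+-] → (1.2721, -0.796797, 0.925)–(1.2721, 0, 1.11553)  len=0.8193

Chained into 1 loop(s):
  loop 1: 8 segments, perimeter = 6.9770
Total perimeter = 6.977


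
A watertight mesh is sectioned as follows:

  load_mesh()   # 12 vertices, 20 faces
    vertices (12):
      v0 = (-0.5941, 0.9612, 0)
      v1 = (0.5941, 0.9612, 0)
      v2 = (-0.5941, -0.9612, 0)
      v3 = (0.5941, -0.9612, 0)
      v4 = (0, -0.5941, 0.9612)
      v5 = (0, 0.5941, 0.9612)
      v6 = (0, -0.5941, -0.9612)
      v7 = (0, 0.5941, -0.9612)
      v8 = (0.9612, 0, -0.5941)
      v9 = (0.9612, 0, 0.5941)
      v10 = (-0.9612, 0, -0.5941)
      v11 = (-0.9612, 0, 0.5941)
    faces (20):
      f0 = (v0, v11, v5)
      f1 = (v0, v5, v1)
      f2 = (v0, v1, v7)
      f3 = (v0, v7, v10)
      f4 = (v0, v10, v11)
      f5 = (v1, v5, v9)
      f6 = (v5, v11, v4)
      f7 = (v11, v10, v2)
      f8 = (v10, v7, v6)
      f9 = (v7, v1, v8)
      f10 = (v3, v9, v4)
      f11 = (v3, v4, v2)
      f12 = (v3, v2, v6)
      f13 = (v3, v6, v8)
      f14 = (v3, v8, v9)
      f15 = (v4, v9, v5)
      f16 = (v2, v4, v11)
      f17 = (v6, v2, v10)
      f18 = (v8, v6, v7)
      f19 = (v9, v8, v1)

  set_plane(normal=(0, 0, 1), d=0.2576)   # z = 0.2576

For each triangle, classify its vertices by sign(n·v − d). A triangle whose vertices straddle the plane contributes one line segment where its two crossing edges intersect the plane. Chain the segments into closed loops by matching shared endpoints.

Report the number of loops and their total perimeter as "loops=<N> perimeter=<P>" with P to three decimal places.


Straddling triangles (10 of 20):
  (v0,v11,v5) [-++] → (-0.753273, 0.544427, 0.2576)–(-0.434882, 0.862818, 0.2576)  len=0.4503
  (v0,v5,v1) [-+-] → (-0.434882, 0.862818, 0.2576)–(0.434882, 0.862818, 0.2576)  len=0.8698
  (v0,v10,v11) [--+] → (-0.9612, 0, 0.2576)–(-0.753273, 0.544427, 0.2576)  len=0.5828
  (v1,v5,v9) [-++] → (0.434882, 0.862818, 0.2576)–(0.753273, 0.544427, 0.2576)  len=0.4503
  (v11,v10,v2) [+--] → (-0.9612, 0, 0.2576)–(-0.753273, -0.544427, 0.2576)  len=0.5828
  (v3,v9,v4) [-++] → (0.753273, -0.544427, 0.2576)–(0.434882, -0.862818, 0.2576)  len=0.4503
  (v3,v4,v2) [-+-] → (0.434882, -0.862818, 0.2576)–(-0.434882, -0.862818, 0.2576)  len=0.8698
  (v3,v8,v9) [--+] → (0.9612, 0, 0.2576)–(0.753273, -0.544427, 0.2576)  len=0.5828
  (v2,v4,v11) [-++] → (-0.434882, -0.862818, 0.2576)–(-0.753273, -0.544427, 0.2576)  len=0.4503
  (v9,v8,v1) [+--] → (0.9612, 0, 0.2576)–(0.753273, 0.544427, 0.2576)  len=0.5828

Chained into 1 loop(s):
  loop 1: 10 segments, perimeter = 5.8717
Total perimeter = 5.872

loops=1 perimeter=5.872


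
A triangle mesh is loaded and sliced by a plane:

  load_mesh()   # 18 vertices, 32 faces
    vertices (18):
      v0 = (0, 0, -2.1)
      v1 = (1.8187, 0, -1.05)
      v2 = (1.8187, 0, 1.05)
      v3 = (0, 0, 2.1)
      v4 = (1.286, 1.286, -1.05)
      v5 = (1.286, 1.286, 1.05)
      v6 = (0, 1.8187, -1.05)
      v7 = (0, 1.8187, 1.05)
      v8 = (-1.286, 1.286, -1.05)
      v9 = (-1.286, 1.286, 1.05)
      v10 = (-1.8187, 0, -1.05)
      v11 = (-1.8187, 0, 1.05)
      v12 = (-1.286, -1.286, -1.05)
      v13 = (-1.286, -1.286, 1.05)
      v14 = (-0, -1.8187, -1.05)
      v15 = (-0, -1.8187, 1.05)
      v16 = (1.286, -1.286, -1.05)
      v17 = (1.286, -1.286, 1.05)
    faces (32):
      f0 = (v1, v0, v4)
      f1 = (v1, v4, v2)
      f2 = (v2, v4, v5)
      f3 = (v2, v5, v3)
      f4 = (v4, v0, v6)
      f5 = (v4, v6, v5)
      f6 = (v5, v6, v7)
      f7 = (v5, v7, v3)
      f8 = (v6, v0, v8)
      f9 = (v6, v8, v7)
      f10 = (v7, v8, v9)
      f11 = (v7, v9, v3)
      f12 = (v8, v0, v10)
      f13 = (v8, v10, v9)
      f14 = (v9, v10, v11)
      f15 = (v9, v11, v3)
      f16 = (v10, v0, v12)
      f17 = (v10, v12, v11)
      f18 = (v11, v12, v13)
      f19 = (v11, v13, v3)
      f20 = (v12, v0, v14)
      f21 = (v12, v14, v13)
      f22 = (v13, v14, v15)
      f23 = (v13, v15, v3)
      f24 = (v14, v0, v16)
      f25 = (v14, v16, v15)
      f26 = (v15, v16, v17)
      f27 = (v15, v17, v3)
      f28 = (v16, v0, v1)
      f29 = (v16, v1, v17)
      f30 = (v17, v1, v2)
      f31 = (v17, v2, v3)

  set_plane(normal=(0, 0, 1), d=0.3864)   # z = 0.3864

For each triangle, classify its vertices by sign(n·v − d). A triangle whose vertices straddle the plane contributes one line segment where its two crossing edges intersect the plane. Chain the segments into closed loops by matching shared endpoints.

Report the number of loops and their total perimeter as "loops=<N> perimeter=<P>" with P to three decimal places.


loops=1 perimeter=11.136

Straddling triangles (16 of 32):
  (v1,v4,v2) [--+] → (1.65037, 0.406376, 0.3864)–(1.8187, 0, 0.3864)  len=0.4399
  (v2,v4,v5) [+-+] → (1.65037, 0.406376, 0.3864)–(1.286, 1.286, 0.3864)  len=0.9521
  (v4,v6,v5) [--+] → (0.879624, 1.45433, 0.3864)–(1.286, 1.286, 0.3864)  len=0.4399
  (v5,v6,v7) [+-+] → (0.879624, 1.45433, 0.3864)–(0, 1.8187, 0.3864)  len=0.9521
  (v6,v8,v7) [--+] → (-0.406376, 1.65037, 0.3864)–(0, 1.8187, 0.3864)  len=0.4399
  (v7,v8,v9) [+-+] → (-0.406376, 1.65037, 0.3864)–(-1.286, 1.286, 0.3864)  len=0.9521
  (v8,v10,v9) [--+] → (-1.45433, 0.879624, 0.3864)–(-1.286, 1.286, 0.3864)  len=0.4399
  (v9,v10,v11) [+-+] → (-1.45433, 0.879624, 0.3864)–(-1.8187, 0, 0.3864)  len=0.9521
  (v10,v12,v11) [--+] → (-1.65037, -0.406376, 0.3864)–(-1.8187, 0, 0.3864)  len=0.4399
  (v11,v12,v13) [+-+] → (-1.65037, -0.406376, 0.3864)–(-1.286, -1.286, 0.3864)  len=0.9521
  (v12,v14,v13) [--+] → (-0.879624, -1.45433, 0.3864)–(-1.286, -1.286, 0.3864)  len=0.4399
  (v13,v14,v15) [+-+] → (-0.879624, -1.45433, 0.3864)–(0, -1.8187, 0.3864)  len=0.9521
  (v14,v16,v15) [--+] → (0.406376, -1.65037, 0.3864)–(0, -1.8187, 0.3864)  len=0.4399
  (v15,v16,v17) [+-+] → (0.406376, -1.65037, 0.3864)–(1.286, -1.286, 0.3864)  len=0.9521
  (v16,v1,v17) [--+] → (1.45433, -0.879624, 0.3864)–(1.286, -1.286, 0.3864)  len=0.4399
  (v17,v1,v2) [+-+] → (1.45433, -0.879624, 0.3864)–(1.8187, 0, 0.3864)  len=0.9521

Chained into 1 loop(s):
  loop 1: 16 segments, perimeter = 11.1357
Total perimeter = 11.136


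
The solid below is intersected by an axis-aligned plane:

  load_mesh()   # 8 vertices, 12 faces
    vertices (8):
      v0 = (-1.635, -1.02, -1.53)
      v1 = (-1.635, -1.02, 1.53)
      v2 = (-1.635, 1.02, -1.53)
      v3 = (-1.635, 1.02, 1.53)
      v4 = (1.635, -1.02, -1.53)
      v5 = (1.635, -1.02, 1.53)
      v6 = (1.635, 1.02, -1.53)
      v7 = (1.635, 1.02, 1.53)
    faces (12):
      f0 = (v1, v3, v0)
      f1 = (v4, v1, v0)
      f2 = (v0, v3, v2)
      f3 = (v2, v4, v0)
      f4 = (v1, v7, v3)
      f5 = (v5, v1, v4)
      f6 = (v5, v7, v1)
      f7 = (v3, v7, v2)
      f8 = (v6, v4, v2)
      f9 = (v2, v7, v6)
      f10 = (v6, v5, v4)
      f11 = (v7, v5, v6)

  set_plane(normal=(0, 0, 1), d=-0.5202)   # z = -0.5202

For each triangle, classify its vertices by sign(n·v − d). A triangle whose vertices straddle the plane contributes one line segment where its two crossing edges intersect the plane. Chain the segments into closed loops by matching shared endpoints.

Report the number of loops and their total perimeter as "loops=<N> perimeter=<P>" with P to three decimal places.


Straddling triangles (8 of 12):
  (v1,v3,v0) [++-] → (-1.635, -0.3468, -0.5202)–(-1.635, -1.02, -0.5202)  len=0.6732
  (v4,v1,v0) [-+-] → (0.5559, -1.02, -0.5202)–(-1.635, -1.02, -0.5202)  len=2.1909
  (v0,v3,v2) [-+-] → (-1.635, -0.3468, -0.5202)–(-1.635, 1.02, -0.5202)  len=1.3668
  (v5,v1,v4) [++-] → (0.5559, -1.02, -0.5202)–(1.635, -1.02, -0.5202)  len=1.0791
  (v3,v7,v2) [++-] → (-0.5559, 1.02, -0.5202)–(-1.635, 1.02, -0.5202)  len=1.0791
  (v2,v7,v6) [-+-] → (-0.5559, 1.02, -0.5202)–(1.635, 1.02, -0.5202)  len=2.1909
  (v6,v5,v4) [-+-] → (1.635, 0.3468, -0.5202)–(1.635, -1.02, -0.5202)  len=1.3668
  (v7,v5,v6) [++-] → (1.635, 0.3468, -0.5202)–(1.635, 1.02, -0.5202)  len=0.6732

Chained into 1 loop(s):
  loop 1: 8 segments, perimeter = 10.6200
Total perimeter = 10.620

loops=1 perimeter=10.620


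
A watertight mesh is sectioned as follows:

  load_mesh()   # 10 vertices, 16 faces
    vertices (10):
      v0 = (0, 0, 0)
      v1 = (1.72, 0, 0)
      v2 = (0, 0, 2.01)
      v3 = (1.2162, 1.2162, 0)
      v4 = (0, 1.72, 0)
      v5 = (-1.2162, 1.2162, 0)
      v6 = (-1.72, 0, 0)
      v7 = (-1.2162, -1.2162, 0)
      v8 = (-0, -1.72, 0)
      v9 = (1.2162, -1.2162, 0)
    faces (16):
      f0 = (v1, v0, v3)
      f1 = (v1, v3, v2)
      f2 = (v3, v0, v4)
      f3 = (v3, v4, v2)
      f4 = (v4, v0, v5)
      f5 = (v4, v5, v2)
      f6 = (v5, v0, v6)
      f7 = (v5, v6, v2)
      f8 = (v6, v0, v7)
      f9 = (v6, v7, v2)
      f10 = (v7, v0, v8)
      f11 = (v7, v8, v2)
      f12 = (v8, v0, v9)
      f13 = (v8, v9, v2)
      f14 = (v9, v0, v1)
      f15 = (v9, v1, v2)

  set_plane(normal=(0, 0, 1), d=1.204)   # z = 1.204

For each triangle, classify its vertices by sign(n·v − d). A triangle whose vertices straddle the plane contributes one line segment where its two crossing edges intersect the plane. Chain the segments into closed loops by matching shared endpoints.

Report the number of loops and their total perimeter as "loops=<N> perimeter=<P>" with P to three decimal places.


loops=1 perimeter=4.223

Straddling triangles (8 of 16):
  (v1,v3,v2) [--+] → (0.48769, 0.48769, 1.204)–(0.689711, 0, 1.204)  len=0.5279
  (v3,v4,v2) [--+] → (0, 0.689711, 1.204)–(0.48769, 0.48769, 1.204)  len=0.5279
  (v4,v5,v2) [--+] → (-0.48769, 0.48769, 1.204)–(0, 0.689711, 1.204)  len=0.5279
  (v5,v6,v2) [--+] → (-0.689711, 0, 1.204)–(-0.48769, 0.48769, 1.204)  len=0.5279
  (v6,v7,v2) [--+] → (-0.48769, -0.48769, 1.204)–(-0.689711, 0, 1.204)  len=0.5279
  (v7,v8,v2) [--+] → (0, -0.689711, 1.204)–(-0.48769, -0.48769, 1.204)  len=0.5279
  (v8,v9,v2) [--+] → (0.48769, -0.48769, 1.204)–(0, -0.689711, 1.204)  len=0.5279
  (v9,v1,v2) [--+] → (0.689711, 0, 1.204)–(0.48769, -0.48769, 1.204)  len=0.5279

Chained into 1 loop(s):
  loop 1: 8 segments, perimeter = 4.2230
Total perimeter = 4.223


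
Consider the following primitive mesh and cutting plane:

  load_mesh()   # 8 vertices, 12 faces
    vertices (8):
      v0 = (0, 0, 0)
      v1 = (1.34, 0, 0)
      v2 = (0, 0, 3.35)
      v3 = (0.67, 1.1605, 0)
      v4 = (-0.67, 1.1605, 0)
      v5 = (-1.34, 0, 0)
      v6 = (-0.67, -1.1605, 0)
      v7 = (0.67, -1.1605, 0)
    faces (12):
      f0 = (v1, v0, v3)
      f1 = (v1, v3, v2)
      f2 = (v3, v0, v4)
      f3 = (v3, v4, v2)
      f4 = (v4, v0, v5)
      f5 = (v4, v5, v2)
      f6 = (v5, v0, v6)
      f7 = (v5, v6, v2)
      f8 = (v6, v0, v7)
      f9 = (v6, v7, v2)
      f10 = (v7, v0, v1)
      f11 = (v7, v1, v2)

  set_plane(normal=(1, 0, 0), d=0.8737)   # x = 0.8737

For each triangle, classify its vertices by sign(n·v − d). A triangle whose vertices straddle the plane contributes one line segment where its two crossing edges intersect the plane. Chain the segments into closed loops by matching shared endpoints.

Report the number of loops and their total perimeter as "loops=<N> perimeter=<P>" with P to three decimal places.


Straddling triangles (4 of 12):
  (v1,v0,v3) [+--] → (0.8737, 0, 0)–(0.8737, 0.807673, 0)  len=0.8077
  (v1,v3,v2) [+--] → (0.8737, 0.807673, 0)–(0.8737, 0, 1.16575)  len=1.4182
  (v7,v0,v1) [--+] → (0.8737, 0, 0)–(0.8737, -0.807673, 0)  len=0.8077
  (v7,v1,v2) [-+-] → (0.8737, -0.807673, 0)–(0.8737, 0, 1.16575)  len=1.4182

Chained into 1 loop(s):
  loop 1: 4 segments, perimeter = 4.4518
Total perimeter = 4.452

loops=1 perimeter=4.452


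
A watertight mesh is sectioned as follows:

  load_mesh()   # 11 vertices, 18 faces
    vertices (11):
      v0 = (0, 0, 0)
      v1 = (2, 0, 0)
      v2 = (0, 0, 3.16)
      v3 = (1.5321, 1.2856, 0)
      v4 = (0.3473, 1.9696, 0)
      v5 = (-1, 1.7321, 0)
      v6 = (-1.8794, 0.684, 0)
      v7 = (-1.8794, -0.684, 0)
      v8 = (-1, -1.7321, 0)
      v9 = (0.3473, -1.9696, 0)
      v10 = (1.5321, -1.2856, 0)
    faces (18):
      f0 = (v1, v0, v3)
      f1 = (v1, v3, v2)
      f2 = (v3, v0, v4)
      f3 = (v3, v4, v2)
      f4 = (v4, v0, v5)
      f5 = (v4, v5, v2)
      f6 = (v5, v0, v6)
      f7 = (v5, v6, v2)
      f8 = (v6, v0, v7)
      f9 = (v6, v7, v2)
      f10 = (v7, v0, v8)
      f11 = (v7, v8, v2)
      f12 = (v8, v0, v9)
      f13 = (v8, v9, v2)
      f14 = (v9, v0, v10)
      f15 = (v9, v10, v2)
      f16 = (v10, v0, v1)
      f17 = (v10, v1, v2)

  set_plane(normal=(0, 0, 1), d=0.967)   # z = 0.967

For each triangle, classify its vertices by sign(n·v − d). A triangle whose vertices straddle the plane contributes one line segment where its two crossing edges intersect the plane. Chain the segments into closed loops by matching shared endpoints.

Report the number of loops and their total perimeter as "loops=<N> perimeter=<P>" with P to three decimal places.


Straddling triangles (9 of 18):
  (v1,v3,v2) [--+] → (1.06326, 0.89219, 0.967)–(1.38797, 0, 0.967)  len=0.9494
  (v3,v4,v2) [--+] → (0.241022, 1.36688, 0.967)–(1.06326, 0.89219, 0.967)  len=0.9494
  (v4,v5,v2) [--+] → (-0.693987, 1.20206, 0.967)–(0.241022, 1.36688, 0.967)  len=0.9494
  (v5,v6,v2) [--+] → (-1.30428, 0.474687, 0.967)–(-0.693987, 1.20206, 0.967)  len=0.9495
  (v6,v7,v2) [--+] → (-1.30428, -0.474687, 0.967)–(-1.30428, 0.474687, 0.967)  len=0.9494
  (v7,v8,v2) [--+] → (-0.693987, -1.20206, 0.967)–(-1.30428, -0.474687, 0.967)  len=0.9495
  (v8,v9,v2) [--+] → (0.241022, -1.36688, 0.967)–(-0.693987, -1.20206, 0.967)  len=0.9494
  (v9,v10,v2) [--+] → (1.06326, -0.89219, 0.967)–(0.241022, -1.36688, 0.967)  len=0.9494
  (v10,v1,v2) [--+] → (1.38797, 0, 0.967)–(1.06326, -0.89219, 0.967)  len=0.9494

Chained into 1 loop(s):
  loop 1: 9 segments, perimeter = 8.5449
Total perimeter = 8.545

loops=1 perimeter=8.545
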